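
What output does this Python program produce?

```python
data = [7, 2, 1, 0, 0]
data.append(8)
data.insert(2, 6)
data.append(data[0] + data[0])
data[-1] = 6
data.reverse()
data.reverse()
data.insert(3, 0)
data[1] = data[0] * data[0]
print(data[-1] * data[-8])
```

append 8 → [7, 2, 1, 0, 0, 8]
insert 6 at 2 → [7, 2, 6, 1, 0, 0, 8]
append data[0]+data[0] = 7+7 = 14 → [7, 2, 6, 1, 0, 0, 8, 14]
data[-1] = 6 → [7, 2, 6, 1, 0, 0, 8, 6]
reverse → [6, 8, 0, 0, 1, 6, 2, 7]
reverse → [7, 2, 6, 1, 0, 0, 8, 6]
insert 0 at 3 → [7, 2, 6, 0, 1, 0, 0, 8, 6]
data[1] = data[0]*data[0] = 7*7 = 49 → [7, 49, 6, 0, 1, 0, 0, 8, 6]
data[-1]*data[-8] = 6*49 = 294

294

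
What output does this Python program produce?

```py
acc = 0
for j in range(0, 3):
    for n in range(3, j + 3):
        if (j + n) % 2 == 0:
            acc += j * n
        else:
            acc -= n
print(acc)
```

8

j=1,n=3: even sum, acc = 0+3 = 3
j=2,n=3: odd sum, acc = 3-3 = 0
j=2,n=4: even sum, acc = 0+8 = 8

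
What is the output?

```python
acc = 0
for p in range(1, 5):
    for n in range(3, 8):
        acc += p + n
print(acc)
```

150

p=1,n=3: acc = 0+4 = 4
p=1,n=4: acc = 4+5 = 9
p=1,n=5: acc = 9+6 = 15
p=1,n=6: acc = 15+7 = 22
p=1,n=7: acc = 22+8 = 30
p=2,n=3: acc = 30+5 = 35
p=2,n=4: acc = 35+6 = 41
p=2,n=5: acc = 41+7 = 48
p=2,n=6: acc = 48+8 = 56
p=2,n=7: acc = 56+9 = 65
p=3,n=3: acc = 65+6 = 71
p=3,n=4: acc = 71+7 = 78
p=3,n=5: acc = 78+8 = 86
p=3,n=6: acc = 86+9 = 95
p=3,n=7: acc = 95+10 = 105
p=4,n=3: acc = 105+7 = 112
p=4,n=4: acc = 112+8 = 120
p=4,n=5: acc = 120+9 = 129
p=4,n=6: acc = 129+10 = 139
p=4,n=7: acc = 139+11 = 150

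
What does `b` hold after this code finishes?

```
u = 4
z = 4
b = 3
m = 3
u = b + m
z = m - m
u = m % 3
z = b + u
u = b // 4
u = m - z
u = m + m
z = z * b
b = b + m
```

u = 3+3 = 6
z = 3-3 = 0
u = 3%3 = 0
z = 3+0 = 3
u = 3//4 = 0
u = 3-3 = 0
u = 3+3 = 6
z = 3*3 = 9
b = 3+3 = 6

6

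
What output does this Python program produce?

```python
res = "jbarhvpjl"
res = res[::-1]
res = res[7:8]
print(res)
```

reverse → 'ljpvhrabj'
slice [7:8] → 'b'

b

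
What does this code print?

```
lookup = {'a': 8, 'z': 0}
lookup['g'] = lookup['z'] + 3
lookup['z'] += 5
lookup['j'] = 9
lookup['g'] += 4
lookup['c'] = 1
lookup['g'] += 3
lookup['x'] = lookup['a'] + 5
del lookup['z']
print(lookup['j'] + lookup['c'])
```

lookup['g'] = lookup['z']+3 = 3 → {'a': 8, 'z': 0, 'g': 3}
lookup['z'] = 0+5 = 5 → {'a': 8, 'z': 5, 'g': 3}
lookup['j'] = 9 → {'a': 8, 'z': 5, 'g': 3, 'j': 9}
lookup['g'] = 3+4 = 7 → {'a': 8, 'z': 5, 'g': 7, 'j': 9}
lookup['c'] = 1 → {'a': 8, 'z': 5, 'g': 7, 'j': 9, 'c': 1}
lookup['g'] = 7+3 = 10 → {'a': 8, 'z': 5, 'g': 10, 'j': 9, 'c': 1}
lookup['x'] = lookup['a']+5 = 13 → {'a': 8, 'z': 5, 'g': 10, 'j': 9, 'c': 1, 'x': 13}
del 'z' → {'a': 8, 'g': 10, 'j': 9, 'c': 1, 'x': 13}
lookup['j']+lookup['c'] = 9+1 = 10

10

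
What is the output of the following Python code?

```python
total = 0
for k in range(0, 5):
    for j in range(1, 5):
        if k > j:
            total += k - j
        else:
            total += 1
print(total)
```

24

k=0,j=1: not 0>1, total = 0+1 = 1
k=0,j=2: not 0>2, total = 1+1 = 2
k=0,j=3: not 0>3, total = 2+1 = 3
k=0,j=4: not 0>4, total = 3+1 = 4
k=1,j=1: not 1>1, total = 4+1 = 5
k=1,j=2: not 1>2, total = 5+1 = 6
k=1,j=3: not 1>3, total = 6+1 = 7
k=1,j=4: not 1>4, total = 7+1 = 8
k=2,j=1: 2>1, total = 8+1 = 9
k=2,j=2: not 2>2, total = 9+1 = 10
k=2,j=3: not 2>3, total = 10+1 = 11
k=2,j=4: not 2>4, total = 11+1 = 12
k=3,j=1: 3>1, total = 12+2 = 14
k=3,j=2: 3>2, total = 14+1 = 15
k=3,j=3: not 3>3, total = 15+1 = 16
k=3,j=4: not 3>4, total = 16+1 = 17
k=4,j=1: 4>1, total = 17+3 = 20
k=4,j=2: 4>2, total = 20+2 = 22
k=4,j=3: 4>3, total = 22+1 = 23
k=4,j=4: not 4>4, total = 23+1 = 24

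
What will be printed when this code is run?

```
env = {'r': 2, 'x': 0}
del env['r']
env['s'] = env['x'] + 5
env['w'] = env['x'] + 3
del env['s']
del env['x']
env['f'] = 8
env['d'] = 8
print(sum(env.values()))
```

19

del 'r' → {'x': 0}
env['s'] = env['x']+5 = 5 → {'x': 0, 's': 5}
env['w'] = env['x']+3 = 3 → {'x': 0, 's': 5, 'w': 3}
del 's' → {'x': 0, 'w': 3}
del 'x' → {'w': 3}
env['f'] = 8 → {'w': 3, 'f': 8}
env['d'] = 8 → {'w': 3, 'f': 8, 'd': 8}
sum of values = 19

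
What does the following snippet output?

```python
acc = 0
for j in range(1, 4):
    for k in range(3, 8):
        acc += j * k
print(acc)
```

j=1,k=3: acc = 0+3 = 3
j=1,k=4: acc = 3+4 = 7
j=1,k=5: acc = 7+5 = 12
j=1,k=6: acc = 12+6 = 18
j=1,k=7: acc = 18+7 = 25
j=2,k=3: acc = 25+6 = 31
j=2,k=4: acc = 31+8 = 39
j=2,k=5: acc = 39+10 = 49
j=2,k=6: acc = 49+12 = 61
j=2,k=7: acc = 61+14 = 75
j=3,k=3: acc = 75+9 = 84
j=3,k=4: acc = 84+12 = 96
j=3,k=5: acc = 96+15 = 111
j=3,k=6: acc = 111+18 = 129
j=3,k=7: acc = 129+21 = 150

150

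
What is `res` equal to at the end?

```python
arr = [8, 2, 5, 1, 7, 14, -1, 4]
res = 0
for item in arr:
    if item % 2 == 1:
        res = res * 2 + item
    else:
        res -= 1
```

item=8: not odd, res = 0-1 = -1
item=2: not odd, res = (-1)-1 = -2
item=5: odd, res = (-2)*2+5 = 1
item=1: odd, res = 1*2+1 = 3
item=7: odd, res = 3*2+7 = 13
item=14: not odd, res = 13-1 = 12
item=-1: odd, res = 12*2+(-1) = 23
item=4: not odd, res = 23-1 = 22

22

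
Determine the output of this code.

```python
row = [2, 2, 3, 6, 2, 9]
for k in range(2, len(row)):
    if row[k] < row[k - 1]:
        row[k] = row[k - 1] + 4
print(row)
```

[2, 2, 3, 6, 10, 14]

k=2: 3>=2, unchanged → [2, 2, 3, 6, 2, 9]
k=3: 6>=3, unchanged → [2, 2, 3, 6, 2, 9]
k=4: 2<6, row[4] = 6+4 = 10 → [2, 2, 3, 6, 10, 9]
k=5: 9<10, row[5] = 10+4 = 14 → [2, 2, 3, 6, 10, 14]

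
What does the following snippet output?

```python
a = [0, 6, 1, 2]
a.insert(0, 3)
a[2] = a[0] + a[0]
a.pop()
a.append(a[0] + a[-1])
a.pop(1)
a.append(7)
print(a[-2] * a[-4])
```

24

insert 3 at 0 → [3, 0, 6, 1, 2]
a[2] = a[0]+a[0] = 3+3 = 6 → [3, 0, 6, 1, 2]
pop() removes 2 → [3, 0, 6, 1]
append a[0]+a[-1] = 3+1 = 4 → [3, 0, 6, 1, 4]
pop(1) removes 0 → [3, 6, 1, 4]
append 7 → [3, 6, 1, 4, 7]
a[-2]*a[-4] = 4*6 = 24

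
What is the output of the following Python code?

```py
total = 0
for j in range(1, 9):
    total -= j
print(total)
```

-36

j=1: total = 0-1 = -1
j=2: total = (-1)-2 = -3
j=3: total = (-3)-3 = -6
j=4: total = (-6)-4 = -10
j=5: total = (-10)-5 = -15
j=6: total = (-15)-6 = -21
j=7: total = (-21)-7 = -28
j=8: total = (-28)-8 = -36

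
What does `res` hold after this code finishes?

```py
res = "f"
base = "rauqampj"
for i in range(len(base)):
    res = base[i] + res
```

'jpmaquarf'

i=0: prepend 'r' → 'rf'
i=1: prepend 'a' → 'arf'
i=2: prepend 'u' → 'uarf'
i=3: prepend 'q' → 'quarf'
i=4: prepend 'a' → 'aquarf'
i=5: prepend 'm' → 'maquarf'
i=6: prepend 'p' → 'pmaquarf'
i=7: prepend 'j' → 'jpmaquarf'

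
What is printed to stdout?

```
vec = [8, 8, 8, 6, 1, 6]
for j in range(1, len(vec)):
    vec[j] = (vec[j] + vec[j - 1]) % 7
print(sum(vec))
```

20

j=1: vec[1] = (8+8)%7 = 2 → [8, 2, 8, 6, 1, 6]
j=2: vec[2] = (8+2)%7 = 3 → [8, 2, 3, 6, 1, 6]
j=3: vec[3] = (6+3)%7 = 2 → [8, 2, 3, 2, 1, 6]
j=4: vec[4] = (1+2)%7 = 3 → [8, 2, 3, 2, 3, 6]
j=5: vec[5] = (6+3)%7 = 2 → [8, 2, 3, 2, 3, 2]
sum = 20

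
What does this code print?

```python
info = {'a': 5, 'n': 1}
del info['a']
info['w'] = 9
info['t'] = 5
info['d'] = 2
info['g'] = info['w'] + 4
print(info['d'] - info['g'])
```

del 'a' → {'n': 1}
info['w'] = 9 → {'n': 1, 'w': 9}
info['t'] = 5 → {'n': 1, 'w': 9, 't': 5}
info['d'] = 2 → {'n': 1, 'w': 9, 't': 5, 'd': 2}
info['g'] = info['w']+4 = 13 → {'n': 1, 'w': 9, 't': 5, 'd': 2, 'g': 13}
info['d']-info['g'] = 2-13 = -11

-11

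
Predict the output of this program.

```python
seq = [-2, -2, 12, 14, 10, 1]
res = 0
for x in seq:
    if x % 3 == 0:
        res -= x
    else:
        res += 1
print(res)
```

-7

x=-2: not %3==0, res = 0+1 = 1
x=-2: not %3==0, res = 1+1 = 2
x=12: %3==0, res = 2-12 = -10
x=14: not %3==0, res = (-10)+1 = -9
x=10: not %3==0, res = (-9)+1 = -8
x=1: not %3==0, res = (-8)+1 = -7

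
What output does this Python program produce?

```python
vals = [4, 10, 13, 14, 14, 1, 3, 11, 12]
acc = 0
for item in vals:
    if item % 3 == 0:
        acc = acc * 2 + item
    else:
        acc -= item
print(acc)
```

-228

item=4: not %3==0, acc = 0-4 = -4
item=10: not %3==0, acc = (-4)-10 = -14
item=13: not %3==0, acc = (-14)-13 = -27
item=14: not %3==0, acc = (-27)-14 = -41
item=14: not %3==0, acc = (-41)-14 = -55
item=1: not %3==0, acc = (-55)-1 = -56
item=3: %3==0, acc = (-56)*2+3 = -109
item=11: not %3==0, acc = (-109)-11 = -120
item=12: %3==0, acc = (-120)*2+12 = -228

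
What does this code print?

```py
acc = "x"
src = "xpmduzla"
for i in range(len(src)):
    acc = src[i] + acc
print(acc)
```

alzudmpxx

i=0: prepend 'x' → 'xx'
i=1: prepend 'p' → 'pxx'
i=2: prepend 'm' → 'mpxx'
i=3: prepend 'd' → 'dmpxx'
i=4: prepend 'u' → 'udmpxx'
i=5: prepend 'z' → 'zudmpxx'
i=6: prepend 'l' → 'lzudmpxx'
i=7: prepend 'a' → 'alzudmpxx'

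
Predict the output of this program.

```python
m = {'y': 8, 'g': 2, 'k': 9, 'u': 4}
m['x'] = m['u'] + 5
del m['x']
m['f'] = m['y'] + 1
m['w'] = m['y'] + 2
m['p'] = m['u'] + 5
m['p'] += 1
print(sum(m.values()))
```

52

m['x'] = m['u']+5 = 9 → {'y': 8, 'g': 2, 'k': 9, 'u': 4, 'x': 9}
del 'x' → {'y': 8, 'g': 2, 'k': 9, 'u': 4}
m['f'] = m['y']+1 = 9 → {'y': 8, 'g': 2, 'k': 9, 'u': 4, 'f': 9}
m['w'] = m['y']+2 = 10 → {'y': 8, 'g': 2, 'k': 9, 'u': 4, 'f': 9, 'w': 10}
m['p'] = m['u']+5 = 9 → {'y': 8, 'g': 2, 'k': 9, 'u': 4, 'f': 9, 'w': 10, 'p': 9}
m['p'] = 9+1 = 10 → {'y': 8, 'g': 2, 'k': 9, 'u': 4, 'f': 9, 'w': 10, 'p': 10}
sum of values = 52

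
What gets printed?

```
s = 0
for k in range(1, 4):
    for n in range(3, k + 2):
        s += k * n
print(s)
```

k=2,n=3: s = 0+6 = 6
k=3,n=3: s = 6+9 = 15
k=3,n=4: s = 15+12 = 27

27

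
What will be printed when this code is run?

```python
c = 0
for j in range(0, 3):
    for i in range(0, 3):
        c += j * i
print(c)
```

j=0,i=0: c = 0+0 = 0
j=0,i=1: c = 0+0 = 0
j=0,i=2: c = 0+0 = 0
j=1,i=0: c = 0+0 = 0
j=1,i=1: c = 0+1 = 1
j=1,i=2: c = 1+2 = 3
j=2,i=0: c = 3+0 = 3
j=2,i=1: c = 3+2 = 5
j=2,i=2: c = 5+4 = 9

9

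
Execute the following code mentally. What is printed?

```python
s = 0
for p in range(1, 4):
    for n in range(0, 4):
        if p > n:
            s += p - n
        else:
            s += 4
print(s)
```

p=1,n=0: 1>0, s = 0+1 = 1
p=1,n=1: not 1>1, s = 1+4 = 5
p=1,n=2: not 1>2, s = 5+4 = 9
p=1,n=3: not 1>3, s = 9+4 = 13
p=2,n=0: 2>0, s = 13+2 = 15
p=2,n=1: 2>1, s = 15+1 = 16
p=2,n=2: not 2>2, s = 16+4 = 20
p=2,n=3: not 2>3, s = 20+4 = 24
p=3,n=0: 3>0, s = 24+3 = 27
p=3,n=1: 3>1, s = 27+2 = 29
p=3,n=2: 3>2, s = 29+1 = 30
p=3,n=3: not 3>3, s = 30+4 = 34

34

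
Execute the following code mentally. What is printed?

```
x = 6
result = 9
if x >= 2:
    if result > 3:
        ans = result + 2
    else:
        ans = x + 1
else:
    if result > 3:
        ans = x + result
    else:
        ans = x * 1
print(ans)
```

x=6, result=9
x >= 2 is True; result > 3 is True
→ ans = result + 2 = 11

11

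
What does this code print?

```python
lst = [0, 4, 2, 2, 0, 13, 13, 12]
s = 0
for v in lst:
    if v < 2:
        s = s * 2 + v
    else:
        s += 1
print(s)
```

v=0: <2, s = 0*2+0 = 0
v=4: not <2, s = 0+1 = 1
v=2: not <2, s = 1+1 = 2
v=2: not <2, s = 2+1 = 3
v=0: <2, s = 3*2+0 = 6
v=13: not <2, s = 6+1 = 7
v=13: not <2, s = 7+1 = 8
v=12: not <2, s = 8+1 = 9

9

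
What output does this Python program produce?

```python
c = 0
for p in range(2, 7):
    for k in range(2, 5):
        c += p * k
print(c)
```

180

p=2,k=2: c = 0+4 = 4
p=2,k=3: c = 4+6 = 10
p=2,k=4: c = 10+8 = 18
p=3,k=2: c = 18+6 = 24
p=3,k=3: c = 24+9 = 33
p=3,k=4: c = 33+12 = 45
p=4,k=2: c = 45+8 = 53
p=4,k=3: c = 53+12 = 65
p=4,k=4: c = 65+16 = 81
p=5,k=2: c = 81+10 = 91
p=5,k=3: c = 91+15 = 106
p=5,k=4: c = 106+20 = 126
p=6,k=2: c = 126+12 = 138
p=6,k=3: c = 138+18 = 156
p=6,k=4: c = 156+24 = 180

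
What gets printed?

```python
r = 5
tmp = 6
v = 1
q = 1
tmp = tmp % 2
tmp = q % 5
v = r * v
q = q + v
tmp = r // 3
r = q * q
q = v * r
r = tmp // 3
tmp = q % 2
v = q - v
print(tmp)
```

tmp = 6%2 = 0
tmp = 1%5 = 1
v = 5*1 = 5
q = 1+5 = 6
tmp = 5//3 = 1
r = 6*6 = 36
q = 5*36 = 180
r = 1//3 = 0
tmp = 180%2 = 0
v = 180-5 = 175

0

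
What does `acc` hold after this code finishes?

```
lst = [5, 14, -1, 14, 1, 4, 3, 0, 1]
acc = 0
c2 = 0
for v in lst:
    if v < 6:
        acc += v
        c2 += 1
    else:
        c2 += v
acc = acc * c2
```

v=5: <6, acc = 0+5 = 5; c2=1
v=14: not <6; c2=15
v=-1: <6, acc = 5+(-1) = 4; c2=16
v=14: not <6; c2=30
v=1: <6, acc = 4+1 = 5; c2=31
v=4: <6, acc = 5+4 = 9; c2=32
v=3: <6, acc = 9+3 = 12; c2=33
v=0: <6, acc = 12+0 = 12; c2=34
v=1: <6, acc = 12+1 = 13; c2=35
acc*c2 = 13*35 = 455

455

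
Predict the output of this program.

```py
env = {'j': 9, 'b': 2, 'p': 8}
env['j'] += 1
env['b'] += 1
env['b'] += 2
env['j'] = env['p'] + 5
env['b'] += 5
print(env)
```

env['j'] = 9+1 = 10 → {'j': 10, 'b': 2, 'p': 8}
env['b'] = 2+1 = 3 → {'j': 10, 'b': 3, 'p': 8}
env['b'] = 3+2 = 5 → {'j': 10, 'b': 5, 'p': 8}
env['j'] = env['p']+5 = 13 → {'j': 13, 'b': 5, 'p': 8}
env['b'] = 5+5 = 10 → {'j': 13, 'b': 10, 'p': 8}

{'j': 13, 'b': 10, 'p': 8}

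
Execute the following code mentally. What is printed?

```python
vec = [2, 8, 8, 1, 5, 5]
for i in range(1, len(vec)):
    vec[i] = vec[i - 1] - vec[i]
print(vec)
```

i=1: vec[1] = 2-8 = -6 → [2, -6, 8, 1, 5, 5]
i=2: vec[2] = (-6)-8 = -14 → [2, -6, -14, 1, 5, 5]
i=3: vec[3] = (-14)-1 = -15 → [2, -6, -14, -15, 5, 5]
i=4: vec[4] = (-15)-5 = -20 → [2, -6, -14, -15, -20, 5]
i=5: vec[5] = (-20)-5 = -25 → [2, -6, -14, -15, -20, -25]

[2, -6, -14, -15, -20, -25]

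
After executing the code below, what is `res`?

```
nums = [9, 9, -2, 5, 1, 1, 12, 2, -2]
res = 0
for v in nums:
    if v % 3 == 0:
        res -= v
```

v=9: %3==0, res = 0-9 = -9
v=9: %3==0, res = (-9)-9 = -18
v=-2: not %3==0
v=5: not %3==0
v=1: not %3==0
v=1: not %3==0
v=12: %3==0, res = (-18)-12 = -30
v=2: not %3==0
v=-2: not %3==0

-30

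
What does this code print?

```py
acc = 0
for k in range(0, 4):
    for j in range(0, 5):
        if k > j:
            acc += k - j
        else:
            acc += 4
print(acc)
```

66

k=0,j=0: not 0>0, acc = 0+4 = 4
k=0,j=1: not 0>1, acc = 4+4 = 8
k=0,j=2: not 0>2, acc = 8+4 = 12
k=0,j=3: not 0>3, acc = 12+4 = 16
k=0,j=4: not 0>4, acc = 16+4 = 20
k=1,j=0: 1>0, acc = 20+1 = 21
k=1,j=1: not 1>1, acc = 21+4 = 25
k=1,j=2: not 1>2, acc = 25+4 = 29
k=1,j=3: not 1>3, acc = 29+4 = 33
k=1,j=4: not 1>4, acc = 33+4 = 37
k=2,j=0: 2>0, acc = 37+2 = 39
k=2,j=1: 2>1, acc = 39+1 = 40
k=2,j=2: not 2>2, acc = 40+4 = 44
k=2,j=3: not 2>3, acc = 44+4 = 48
k=2,j=4: not 2>4, acc = 48+4 = 52
k=3,j=0: 3>0, acc = 52+3 = 55
k=3,j=1: 3>1, acc = 55+2 = 57
k=3,j=2: 3>2, acc = 57+1 = 58
k=3,j=3: not 3>3, acc = 58+4 = 62
k=3,j=4: not 3>4, acc = 62+4 = 66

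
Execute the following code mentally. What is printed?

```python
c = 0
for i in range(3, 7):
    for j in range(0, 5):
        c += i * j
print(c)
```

i=3,j=0: c = 0+0 = 0
i=3,j=1: c = 0+3 = 3
i=3,j=2: c = 3+6 = 9
i=3,j=3: c = 9+9 = 18
i=3,j=4: c = 18+12 = 30
i=4,j=0: c = 30+0 = 30
i=4,j=1: c = 30+4 = 34
i=4,j=2: c = 34+8 = 42
i=4,j=3: c = 42+12 = 54
i=4,j=4: c = 54+16 = 70
i=5,j=0: c = 70+0 = 70
i=5,j=1: c = 70+5 = 75
i=5,j=2: c = 75+10 = 85
i=5,j=3: c = 85+15 = 100
i=5,j=4: c = 100+20 = 120
i=6,j=0: c = 120+0 = 120
i=6,j=1: c = 120+6 = 126
i=6,j=2: c = 126+12 = 138
i=6,j=3: c = 138+18 = 156
i=6,j=4: c = 156+24 = 180

180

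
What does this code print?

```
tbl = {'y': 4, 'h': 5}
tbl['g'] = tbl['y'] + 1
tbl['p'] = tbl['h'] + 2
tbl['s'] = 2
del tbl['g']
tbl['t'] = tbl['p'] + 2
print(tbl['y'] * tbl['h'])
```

20

tbl['g'] = tbl['y']+1 = 5 → {'y': 4, 'h': 5, 'g': 5}
tbl['p'] = tbl['h']+2 = 7 → {'y': 4, 'h': 5, 'g': 5, 'p': 7}
tbl['s'] = 2 → {'y': 4, 'h': 5, 'g': 5, 'p': 7, 's': 2}
del 'g' → {'y': 4, 'h': 5, 'p': 7, 's': 2}
tbl['t'] = tbl['p']+2 = 9 → {'y': 4, 'h': 5, 'p': 7, 's': 2, 't': 9}
tbl['y']*tbl['h'] = 4*5 = 20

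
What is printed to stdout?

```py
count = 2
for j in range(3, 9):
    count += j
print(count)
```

j=3: count = 2+3 = 5
j=4: count = 5+4 = 9
j=5: count = 9+5 = 14
j=6: count = 14+6 = 20
j=7: count = 20+7 = 27
j=8: count = 27+8 = 35

35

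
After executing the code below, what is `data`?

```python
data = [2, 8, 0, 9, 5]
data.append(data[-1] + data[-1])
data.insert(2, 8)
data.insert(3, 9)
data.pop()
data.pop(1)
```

[2, 8, 9, 0, 9, 5]

append data[-1]+data[-1] = 5+5 = 10 → [2, 8, 0, 9, 5, 10]
insert 8 at 2 → [2, 8, 8, 0, 9, 5, 10]
insert 9 at 3 → [2, 8, 8, 9, 0, 9, 5, 10]
pop() removes 10 → [2, 8, 8, 9, 0, 9, 5]
pop(1) removes 8 → [2, 8, 9, 0, 9, 5]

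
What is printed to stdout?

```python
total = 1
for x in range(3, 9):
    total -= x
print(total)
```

-32

x=3: total = 1-3 = -2
x=4: total = (-2)-4 = -6
x=5: total = (-6)-5 = -11
x=6: total = (-11)-6 = -17
x=7: total = (-17)-7 = -24
x=8: total = (-24)-8 = -32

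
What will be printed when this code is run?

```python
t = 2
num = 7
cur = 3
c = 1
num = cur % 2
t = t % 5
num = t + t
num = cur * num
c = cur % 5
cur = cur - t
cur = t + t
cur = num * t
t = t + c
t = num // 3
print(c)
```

num = 3%2 = 1
t = 2%5 = 2
num = 2+2 = 4
num = 3*4 = 12
c = 3%5 = 3
cur = 3-2 = 1
cur = 2+2 = 4
cur = 12*2 = 24
t = 2+3 = 5
t = 12//3 = 4

3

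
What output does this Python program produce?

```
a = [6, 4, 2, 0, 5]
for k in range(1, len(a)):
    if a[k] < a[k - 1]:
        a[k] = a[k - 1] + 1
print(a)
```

k=1: 4<6, a[1] = 6+1 = 7 → [6, 7, 2, 0, 5]
k=2: 2<7, a[2] = 7+1 = 8 → [6, 7, 8, 0, 5]
k=3: 0<8, a[3] = 8+1 = 9 → [6, 7, 8, 9, 5]
k=4: 5<9, a[4] = 9+1 = 10 → [6, 7, 8, 9, 10]

[6, 7, 8, 9, 10]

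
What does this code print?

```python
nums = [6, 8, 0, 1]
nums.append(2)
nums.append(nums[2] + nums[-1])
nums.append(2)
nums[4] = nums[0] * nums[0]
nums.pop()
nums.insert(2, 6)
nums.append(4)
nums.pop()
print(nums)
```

append 2 → [6, 8, 0, 1, 2]
append nums[2]+nums[-1] = 0+2 = 2 → [6, 8, 0, 1, 2, 2]
append 2 → [6, 8, 0, 1, 2, 2, 2]
nums[4] = nums[0]*nums[0] = 6*6 = 36 → [6, 8, 0, 1, 36, 2, 2]
pop() removes 2 → [6, 8, 0, 1, 36, 2]
insert 6 at 2 → [6, 8, 6, 0, 1, 36, 2]
append 4 → [6, 8, 6, 0, 1, 36, 2, 4]
pop() removes 4 → [6, 8, 6, 0, 1, 36, 2]

[6, 8, 6, 0, 1, 36, 2]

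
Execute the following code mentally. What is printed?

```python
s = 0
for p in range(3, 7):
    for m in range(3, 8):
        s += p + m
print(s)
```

p=3,m=3: s = 0+6 = 6
p=3,m=4: s = 6+7 = 13
p=3,m=5: s = 13+8 = 21
p=3,m=6: s = 21+9 = 30
p=3,m=7: s = 30+10 = 40
p=4,m=3: s = 40+7 = 47
p=4,m=4: s = 47+8 = 55
p=4,m=5: s = 55+9 = 64
p=4,m=6: s = 64+10 = 74
p=4,m=7: s = 74+11 = 85
p=5,m=3: s = 85+8 = 93
p=5,m=4: s = 93+9 = 102
p=5,m=5: s = 102+10 = 112
p=5,m=6: s = 112+11 = 123
p=5,m=7: s = 123+12 = 135
p=6,m=3: s = 135+9 = 144
p=6,m=4: s = 144+10 = 154
p=6,m=5: s = 154+11 = 165
p=6,m=6: s = 165+12 = 177
p=6,m=7: s = 177+13 = 190

190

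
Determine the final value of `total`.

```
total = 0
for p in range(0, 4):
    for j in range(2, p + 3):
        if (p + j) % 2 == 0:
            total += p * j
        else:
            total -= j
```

p=0,j=2: even sum, total = 0+0 = 0
p=1,j=2: odd sum, total = 0-2 = -2
p=1,j=3: even sum, total = (-2)+3 = 1
p=2,j=2: even sum, total = 1+4 = 5
p=2,j=3: odd sum, total = 5-3 = 2
p=2,j=4: even sum, total = 2+8 = 10
p=3,j=2: odd sum, total = 10-2 = 8
p=3,j=3: even sum, total = 8+9 = 17
p=3,j=4: odd sum, total = 17-4 = 13
p=3,j=5: even sum, total = 13+15 = 28

28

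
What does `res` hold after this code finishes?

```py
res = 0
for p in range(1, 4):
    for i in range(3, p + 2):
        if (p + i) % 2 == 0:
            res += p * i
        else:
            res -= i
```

2

p=2,i=3: odd sum, res = 0-3 = -3
p=3,i=3: even sum, res = (-3)+9 = 6
p=3,i=4: odd sum, res = 6-4 = 2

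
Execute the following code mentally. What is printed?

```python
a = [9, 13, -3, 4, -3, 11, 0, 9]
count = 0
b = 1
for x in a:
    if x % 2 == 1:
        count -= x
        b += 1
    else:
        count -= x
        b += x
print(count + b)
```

x=9: odd, count = 0-9 = -9; b=2
x=13: odd, count = (-9)-13 = -22; b=3
x=-3: odd, count = (-22)-(-3) = -19; b=4
x=4: not odd, count = (-19)-4 = -23; b=8
x=-3: odd, count = (-23)-(-3) = -20; b=9
x=11: odd, count = (-20)-11 = -31; b=10
x=0: not odd, count = (-31)-0 = -31; b=10
x=9: odd, count = (-31)-9 = -40; b=11
count+b = (-40)+11 = -29

-29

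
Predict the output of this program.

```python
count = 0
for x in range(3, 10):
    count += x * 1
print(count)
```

42

x=3: count = 0+3*1 = 3
x=4: count = 3+4*1 = 7
x=5: count = 7+5*1 = 12
x=6: count = 12+6*1 = 18
x=7: count = 18+7*1 = 25
x=8: count = 25+8*1 = 33
x=9: count = 33+9*1 = 42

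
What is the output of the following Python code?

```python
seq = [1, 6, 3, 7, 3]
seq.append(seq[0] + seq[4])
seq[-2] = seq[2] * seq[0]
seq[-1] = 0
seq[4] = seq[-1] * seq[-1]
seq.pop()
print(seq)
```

[1, 6, 3, 7, 0]

append seq[0]+seq[4] = 1+3 = 4 → [1, 6, 3, 7, 3, 4]
seq[-2] = seq[2]*seq[0] = 3*1 = 3 → [1, 6, 3, 7, 3, 4]
seq[-1] = 0 → [1, 6, 3, 7, 3, 0]
seq[4] = seq[-1]*seq[-1] = 0*0 = 0 → [1, 6, 3, 7, 0, 0]
pop() removes 0 → [1, 6, 3, 7, 0]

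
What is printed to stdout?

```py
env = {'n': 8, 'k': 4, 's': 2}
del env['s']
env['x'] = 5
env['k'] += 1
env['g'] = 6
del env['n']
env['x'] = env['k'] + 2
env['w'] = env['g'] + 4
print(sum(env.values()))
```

del 's' → {'n': 8, 'k': 4}
env['x'] = 5 → {'n': 8, 'k': 4, 'x': 5}
env['k'] = 4+1 = 5 → {'n': 8, 'k': 5, 'x': 5}
env['g'] = 6 → {'n': 8, 'k': 5, 'x': 5, 'g': 6}
del 'n' → {'k': 5, 'x': 5, 'g': 6}
env['x'] = env['k']+2 = 7 → {'k': 5, 'x': 7, 'g': 6}
env['w'] = env['g']+4 = 10 → {'k': 5, 'x': 7, 'g': 6, 'w': 10}
sum of values = 28

28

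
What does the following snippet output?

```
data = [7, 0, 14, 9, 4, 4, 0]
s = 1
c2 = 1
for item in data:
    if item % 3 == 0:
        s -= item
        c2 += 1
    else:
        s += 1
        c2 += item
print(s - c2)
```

item=7: not %3==0, s = 1+1 = 2; c2=8
item=0: %3==0, s = 2-0 = 2; c2=9
item=14: not %3==0, s = 2+1 = 3; c2=23
item=9: %3==0, s = 3-9 = -6; c2=24
item=4: not %3==0, s = (-6)+1 = -5; c2=28
item=4: not %3==0, s = (-5)+1 = -4; c2=32
item=0: %3==0, s = (-4)-0 = -4; c2=33
s-c2 = (-4)-33 = -37

-37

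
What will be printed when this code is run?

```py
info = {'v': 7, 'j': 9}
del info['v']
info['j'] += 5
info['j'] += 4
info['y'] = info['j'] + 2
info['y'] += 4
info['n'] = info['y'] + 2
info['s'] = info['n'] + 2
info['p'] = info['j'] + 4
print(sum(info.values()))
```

118

del 'v' → {'j': 9}
info['j'] = 9+5 = 14 → {'j': 14}
info['j'] = 14+4 = 18 → {'j': 18}
info['y'] = info['j']+2 = 20 → {'j': 18, 'y': 20}
info['y'] = 20+4 = 24 → {'j': 18, 'y': 24}
info['n'] = info['y']+2 = 26 → {'j': 18, 'y': 24, 'n': 26}
info['s'] = info['n']+2 = 28 → {'j': 18, 'y': 24, 'n': 26, 's': 28}
info['p'] = info['j']+4 = 22 → {'j': 18, 'y': 24, 'n': 26, 's': 28, 'p': 22}
sum of values = 118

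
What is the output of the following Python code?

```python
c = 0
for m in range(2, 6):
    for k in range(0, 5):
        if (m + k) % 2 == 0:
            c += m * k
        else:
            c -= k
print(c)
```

48

m=2,k=0: even sum, c = 0+0 = 0
m=2,k=1: odd sum, c = 0-1 = -1
m=2,k=2: even sum, c = (-1)+4 = 3
m=2,k=3: odd sum, c = 3-3 = 0
m=2,k=4: even sum, c = 0+8 = 8
m=3,k=0: odd sum, c = 8-0 = 8
m=3,k=1: even sum, c = 8+3 = 11
m=3,k=2: odd sum, c = 11-2 = 9
m=3,k=3: even sum, c = 9+9 = 18
m=3,k=4: odd sum, c = 18-4 = 14
m=4,k=0: even sum, c = 14+0 = 14
m=4,k=1: odd sum, c = 14-1 = 13
m=4,k=2: even sum, c = 13+8 = 21
m=4,k=3: odd sum, c = 21-3 = 18
m=4,k=4: even sum, c = 18+16 = 34
m=5,k=0: odd sum, c = 34-0 = 34
m=5,k=1: even sum, c = 34+5 = 39
m=5,k=2: odd sum, c = 39-2 = 37
m=5,k=3: even sum, c = 37+15 = 52
m=5,k=4: odd sum, c = 52-4 = 48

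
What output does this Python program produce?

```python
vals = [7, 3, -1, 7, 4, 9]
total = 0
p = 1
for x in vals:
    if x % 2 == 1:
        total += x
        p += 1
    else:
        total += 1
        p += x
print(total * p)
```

260

x=7: odd, total = 0+7 = 7; p=2
x=3: odd, total = 7+3 = 10; p=3
x=-1: odd, total = 10+(-1) = 9; p=4
x=7: odd, total = 9+7 = 16; p=5
x=4: not odd, total = 16+1 = 17; p=9
x=9: odd, total = 17+9 = 26; p=10
total*p = 26*10 = 260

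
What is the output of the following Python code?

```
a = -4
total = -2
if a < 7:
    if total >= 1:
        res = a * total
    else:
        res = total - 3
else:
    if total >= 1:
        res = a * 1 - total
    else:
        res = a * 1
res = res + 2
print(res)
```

-3

a=-4, total=-2
a < 7 is True; total >= 1 is False
→ res = total - 3 = -5
res = (-5)+2 = -3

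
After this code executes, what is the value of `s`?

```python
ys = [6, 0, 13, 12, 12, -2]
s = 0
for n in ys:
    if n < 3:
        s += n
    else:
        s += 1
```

2

n=6: not <3, s = 0+1 = 1
n=0: <3, s = 1+0 = 1
n=13: not <3, s = 1+1 = 2
n=12: not <3, s = 2+1 = 3
n=12: not <3, s = 3+1 = 4
n=-2: <3, s = 4+(-2) = 2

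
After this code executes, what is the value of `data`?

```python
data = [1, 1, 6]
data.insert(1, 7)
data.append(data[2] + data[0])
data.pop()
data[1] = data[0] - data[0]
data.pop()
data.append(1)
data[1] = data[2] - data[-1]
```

insert 7 at 1 → [1, 7, 1, 6]
append data[2]+data[0] = 1+1 = 2 → [1, 7, 1, 6, 2]
pop() removes 2 → [1, 7, 1, 6]
data[1] = data[0]-data[0] = 1-1 = 0 → [1, 0, 1, 6]
pop() removes 6 → [1, 0, 1]
append 1 → [1, 0, 1, 1]
data[1] = data[2]-data[-1] = 1-1 = 0 → [1, 0, 1, 1]

[1, 0, 1, 1]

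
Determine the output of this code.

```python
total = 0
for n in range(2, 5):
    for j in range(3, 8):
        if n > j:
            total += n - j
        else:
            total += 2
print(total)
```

n=2,j=3: not 2>3, total = 0+2 = 2
n=2,j=4: not 2>4, total = 2+2 = 4
n=2,j=5: not 2>5, total = 4+2 = 6
n=2,j=6: not 2>6, total = 6+2 = 8
n=2,j=7: not 2>7, total = 8+2 = 10
n=3,j=3: not 3>3, total = 10+2 = 12
n=3,j=4: not 3>4, total = 12+2 = 14
n=3,j=5: not 3>5, total = 14+2 = 16
n=3,j=6: not 3>6, total = 16+2 = 18
n=3,j=7: not 3>7, total = 18+2 = 20
n=4,j=3: 4>3, total = 20+1 = 21
n=4,j=4: not 4>4, total = 21+2 = 23
n=4,j=5: not 4>5, total = 23+2 = 25
n=4,j=6: not 4>6, total = 25+2 = 27
n=4,j=7: not 4>7, total = 27+2 = 29

29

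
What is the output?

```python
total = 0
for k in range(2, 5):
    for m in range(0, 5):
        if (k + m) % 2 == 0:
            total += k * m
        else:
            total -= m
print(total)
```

34

k=2,m=0: even sum, total = 0+0 = 0
k=2,m=1: odd sum, total = 0-1 = -1
k=2,m=2: even sum, total = (-1)+4 = 3
k=2,m=3: odd sum, total = 3-3 = 0
k=2,m=4: even sum, total = 0+8 = 8
k=3,m=0: odd sum, total = 8-0 = 8
k=3,m=1: even sum, total = 8+3 = 11
k=3,m=2: odd sum, total = 11-2 = 9
k=3,m=3: even sum, total = 9+9 = 18
k=3,m=4: odd sum, total = 18-4 = 14
k=4,m=0: even sum, total = 14+0 = 14
k=4,m=1: odd sum, total = 14-1 = 13
k=4,m=2: even sum, total = 13+8 = 21
k=4,m=3: odd sum, total = 21-3 = 18
k=4,m=4: even sum, total = 18+16 = 34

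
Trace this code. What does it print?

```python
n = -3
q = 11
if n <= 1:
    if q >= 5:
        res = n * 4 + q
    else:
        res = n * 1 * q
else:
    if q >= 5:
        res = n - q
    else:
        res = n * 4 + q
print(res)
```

-1

n=-3, q=11
n <= 1 is True; q >= 5 is True
→ res = n * 4 + q = -1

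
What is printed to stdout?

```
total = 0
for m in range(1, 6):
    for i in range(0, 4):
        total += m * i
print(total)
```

90

m=1,i=0: total = 0+0 = 0
m=1,i=1: total = 0+1 = 1
m=1,i=2: total = 1+2 = 3
m=1,i=3: total = 3+3 = 6
m=2,i=0: total = 6+0 = 6
m=2,i=1: total = 6+2 = 8
m=2,i=2: total = 8+4 = 12
m=2,i=3: total = 12+6 = 18
m=3,i=0: total = 18+0 = 18
m=3,i=1: total = 18+3 = 21
m=3,i=2: total = 21+6 = 27
m=3,i=3: total = 27+9 = 36
m=4,i=0: total = 36+0 = 36
m=4,i=1: total = 36+4 = 40
m=4,i=2: total = 40+8 = 48
m=4,i=3: total = 48+12 = 60
m=5,i=0: total = 60+0 = 60
m=5,i=1: total = 60+5 = 65
m=5,i=2: total = 65+10 = 75
m=5,i=3: total = 75+15 = 90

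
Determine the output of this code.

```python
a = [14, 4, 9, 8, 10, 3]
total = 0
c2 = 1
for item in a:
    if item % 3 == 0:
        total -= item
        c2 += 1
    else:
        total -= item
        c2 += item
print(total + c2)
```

item=14: not %3==0, total = 0-14 = -14; c2=15
item=4: not %3==0, total = (-14)-4 = -18; c2=19
item=9: %3==0, total = (-18)-9 = -27; c2=20
item=8: not %3==0, total = (-27)-8 = -35; c2=28
item=10: not %3==0, total = (-35)-10 = -45; c2=38
item=3: %3==0, total = (-45)-3 = -48; c2=39
total+c2 = (-48)+39 = -9

-9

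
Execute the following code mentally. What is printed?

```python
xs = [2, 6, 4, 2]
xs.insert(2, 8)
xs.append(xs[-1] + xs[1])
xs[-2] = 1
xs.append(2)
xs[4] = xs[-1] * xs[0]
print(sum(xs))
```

insert 8 at 2 → [2, 6, 8, 4, 2]
append xs[-1]+xs[1] = 2+6 = 8 → [2, 6, 8, 4, 2, 8]
xs[-2] = 1 → [2, 6, 8, 4, 1, 8]
append 2 → [2, 6, 8, 4, 1, 8, 2]
xs[4] = xs[-1]*xs[0] = 2*2 = 4 → [2, 6, 8, 4, 4, 8, 2]
sum = 34

34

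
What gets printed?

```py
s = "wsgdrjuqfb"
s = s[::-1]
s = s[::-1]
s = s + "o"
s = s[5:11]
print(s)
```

juqfbo

reverse → 'bfqujrdgsw'
reverse → 'wsgdrjuqfb'
+ 'o' → 'wsgdrjuqfbo'
slice [5:11] → 'juqfbo'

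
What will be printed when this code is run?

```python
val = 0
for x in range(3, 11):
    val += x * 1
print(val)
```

52

x=3: val = 0+3*1 = 3
x=4: val = 3+4*1 = 7
x=5: val = 7+5*1 = 12
x=6: val = 12+6*1 = 18
x=7: val = 18+7*1 = 25
x=8: val = 25+8*1 = 33
x=9: val = 33+9*1 = 42
x=10: val = 42+10*1 = 52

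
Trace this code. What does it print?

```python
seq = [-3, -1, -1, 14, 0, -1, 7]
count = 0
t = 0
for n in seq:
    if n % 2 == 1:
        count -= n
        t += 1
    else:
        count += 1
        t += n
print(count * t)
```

19

n=-3: odd, count = 0-(-3) = 3; t=1
n=-1: odd, count = 3-(-1) = 4; t=2
n=-1: odd, count = 4-(-1) = 5; t=3
n=14: not odd, count = 5+1 = 6; t=17
n=0: not odd, count = 6+1 = 7; t=17
n=-1: odd, count = 7-(-1) = 8; t=18
n=7: odd, count = 8-7 = 1; t=19
count*t = 1*19 = 19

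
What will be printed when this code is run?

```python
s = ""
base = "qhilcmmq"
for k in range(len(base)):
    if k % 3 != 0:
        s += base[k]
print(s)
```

k=0: skip
k=1: add 'h' → 'h'
k=2: add 'i' → 'hi'
k=3: skip
k=4: add 'c' → 'hic'
k=5: add 'm' → 'hicm'
k=6: skip
k=7: add 'q' → 'hicmq'

hicmq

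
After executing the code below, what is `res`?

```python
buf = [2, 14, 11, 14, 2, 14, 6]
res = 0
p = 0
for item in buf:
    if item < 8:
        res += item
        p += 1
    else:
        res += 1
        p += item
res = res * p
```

784

item=2: <8, res = 0+2 = 2; p=1
item=14: not <8, res = 2+1 = 3; p=15
item=11: not <8, res = 3+1 = 4; p=26
item=14: not <8, res = 4+1 = 5; p=40
item=2: <8, res = 5+2 = 7; p=41
item=14: not <8, res = 7+1 = 8; p=55
item=6: <8, res = 8+6 = 14; p=56
res*p = 14*56 = 784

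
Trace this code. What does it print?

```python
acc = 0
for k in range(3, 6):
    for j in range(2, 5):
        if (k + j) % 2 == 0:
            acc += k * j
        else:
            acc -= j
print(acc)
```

k=3,j=2: odd sum, acc = 0-2 = -2
k=3,j=3: even sum, acc = (-2)+9 = 7
k=3,j=4: odd sum, acc = 7-4 = 3
k=4,j=2: even sum, acc = 3+8 = 11
k=4,j=3: odd sum, acc = 11-3 = 8
k=4,j=4: even sum, acc = 8+16 = 24
k=5,j=2: odd sum, acc = 24-2 = 22
k=5,j=3: even sum, acc = 22+15 = 37
k=5,j=4: odd sum, acc = 37-4 = 33

33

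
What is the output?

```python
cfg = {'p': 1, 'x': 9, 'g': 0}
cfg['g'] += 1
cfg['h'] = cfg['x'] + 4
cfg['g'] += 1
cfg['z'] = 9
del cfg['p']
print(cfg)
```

{'x': 9, 'g': 2, 'h': 13, 'z': 9}

cfg['g'] = 0+1 = 1 → {'p': 1, 'x': 9, 'g': 1}
cfg['h'] = cfg['x']+4 = 13 → {'p': 1, 'x': 9, 'g': 1, 'h': 13}
cfg['g'] = 1+1 = 2 → {'p': 1, 'x': 9, 'g': 2, 'h': 13}
cfg['z'] = 9 → {'p': 1, 'x': 9, 'g': 2, 'h': 13, 'z': 9}
del 'p' → {'x': 9, 'g': 2, 'h': 13, 'z': 9}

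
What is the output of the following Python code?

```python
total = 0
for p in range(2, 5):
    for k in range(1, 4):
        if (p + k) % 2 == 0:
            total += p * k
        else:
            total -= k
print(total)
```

p=2,k=1: odd sum, total = 0-1 = -1
p=2,k=2: even sum, total = (-1)+4 = 3
p=2,k=3: odd sum, total = 3-3 = 0
p=3,k=1: even sum, total = 0+3 = 3
p=3,k=2: odd sum, total = 3-2 = 1
p=3,k=3: even sum, total = 1+9 = 10
p=4,k=1: odd sum, total = 10-1 = 9
p=4,k=2: even sum, total = 9+8 = 17
p=4,k=3: odd sum, total = 17-3 = 14

14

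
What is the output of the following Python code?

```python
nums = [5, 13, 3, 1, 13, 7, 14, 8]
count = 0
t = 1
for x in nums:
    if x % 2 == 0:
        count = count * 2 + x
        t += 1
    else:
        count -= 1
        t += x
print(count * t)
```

540

x=5: not even, count = 0-1 = -1; t=6
x=13: not even, count = (-1)-1 = -2; t=19
x=3: not even, count = (-2)-1 = -3; t=22
x=1: not even, count = (-3)-1 = -4; t=23
x=13: not even, count = (-4)-1 = -5; t=36
x=7: not even, count = (-5)-1 = -6; t=43
x=14: even, count = (-6)*2+14 = 2; t=44
x=8: even, count = 2*2+8 = 12; t=45
count*t = 12*45 = 540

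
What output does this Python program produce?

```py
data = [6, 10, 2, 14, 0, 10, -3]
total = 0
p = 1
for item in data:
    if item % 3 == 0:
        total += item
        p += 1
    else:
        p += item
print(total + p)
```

item=6: %3==0, total = 0+6 = 6; p=2
item=10: not %3==0; p=12
item=2: not %3==0; p=14
item=14: not %3==0; p=28
item=0: %3==0, total = 6+0 = 6; p=29
item=10: not %3==0; p=39
item=-3: %3==0, total = 6+(-3) = 3; p=40
total+p = 3+40 = 43

43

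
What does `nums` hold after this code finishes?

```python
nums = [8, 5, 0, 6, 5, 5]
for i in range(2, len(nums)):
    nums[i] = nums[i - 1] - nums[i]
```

[8, 5, 5, -1, -6, -11]

i=2: nums[2] = 5-0 = 5 → [8, 5, 5, 6, 5, 5]
i=3: nums[3] = 5-6 = -1 → [8, 5, 5, -1, 5, 5]
i=4: nums[4] = (-1)-5 = -6 → [8, 5, 5, -1, -6, 5]
i=5: nums[5] = (-6)-5 = -11 → [8, 5, 5, -1, -6, -11]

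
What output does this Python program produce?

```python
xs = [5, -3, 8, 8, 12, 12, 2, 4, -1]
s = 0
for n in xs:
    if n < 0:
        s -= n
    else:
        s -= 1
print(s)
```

n=5: not <0, s = 0-1 = -1
n=-3: <0, s = (-1)-(-3) = 2
n=8: not <0, s = 2-1 = 1
n=8: not <0, s = 1-1 = 0
n=12: not <0, s = 0-1 = -1
n=12: not <0, s = (-1)-1 = -2
n=2: not <0, s = (-2)-1 = -3
n=4: not <0, s = (-3)-1 = -4
n=-1: <0, s = (-4)-(-1) = -3

-3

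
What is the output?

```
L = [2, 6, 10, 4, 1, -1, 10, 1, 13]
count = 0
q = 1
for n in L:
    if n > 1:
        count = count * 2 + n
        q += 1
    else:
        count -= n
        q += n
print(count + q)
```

295

n=2: >1, count = 0*2+2 = 2; q=2
n=6: >1, count = 2*2+6 = 10; q=3
n=10: >1, count = 10*2+10 = 30; q=4
n=4: >1, count = 30*2+4 = 64; q=5
n=1: not >1, count = 64-1 = 63; q=6
n=-1: not >1, count = 63-(-1) = 64; q=5
n=10: >1, count = 64*2+10 = 138; q=6
n=1: not >1, count = 138-1 = 137; q=7
n=13: >1, count = 137*2+13 = 287; q=8
count+q = 287+8 = 295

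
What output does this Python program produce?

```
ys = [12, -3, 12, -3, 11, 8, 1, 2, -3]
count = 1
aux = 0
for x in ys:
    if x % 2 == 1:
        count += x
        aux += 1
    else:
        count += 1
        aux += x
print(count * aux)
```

x=12: not odd, count = 1+1 = 2; aux=12
x=-3: odd, count = 2+(-3) = -1; aux=13
x=12: not odd, count = (-1)+1 = 0; aux=25
x=-3: odd, count = 0+(-3) = -3; aux=26
x=11: odd, count = (-3)+11 = 8; aux=27
x=8: not odd, count = 8+1 = 9; aux=35
x=1: odd, count = 9+1 = 10; aux=36
x=2: not odd, count = 10+1 = 11; aux=38
x=-3: odd, count = 11+(-3) = 8; aux=39
count*aux = 8*39 = 312

312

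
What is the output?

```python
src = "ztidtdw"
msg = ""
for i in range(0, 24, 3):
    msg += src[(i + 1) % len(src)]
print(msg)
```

ttzdwidt

i=0: add src[1]='t' → 't'
i=3: add src[4]='t' → 'tt'
i=6: add src[0]='z' → 'ttz'
i=9: add src[3]='d' → 'ttzd'
i=12: add src[6]='w' → 'ttzdw'
i=15: add src[2]='i' → 'ttzdwi'
i=18: add src[5]='d' → 'ttzdwid'
i=21: add src[1]='t' → 'ttzdwidt'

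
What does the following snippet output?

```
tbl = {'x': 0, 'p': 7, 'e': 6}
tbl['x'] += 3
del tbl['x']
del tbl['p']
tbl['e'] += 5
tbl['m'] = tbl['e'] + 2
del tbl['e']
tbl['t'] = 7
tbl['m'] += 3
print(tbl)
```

tbl['x'] = 0+3 = 3 → {'x': 3, 'p': 7, 'e': 6}
del 'x' → {'p': 7, 'e': 6}
del 'p' → {'e': 6}
tbl['e'] = 6+5 = 11 → {'e': 11}
tbl['m'] = tbl['e']+2 = 13 → {'e': 11, 'm': 13}
del 'e' → {'m': 13}
tbl['t'] = 7 → {'m': 13, 't': 7}
tbl['m'] = 13+3 = 16 → {'m': 16, 't': 7}

{'m': 16, 't': 7}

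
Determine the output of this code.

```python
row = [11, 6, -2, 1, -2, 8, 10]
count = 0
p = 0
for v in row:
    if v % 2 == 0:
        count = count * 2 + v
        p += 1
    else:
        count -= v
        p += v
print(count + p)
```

-245

v=11: not even, count = 0-11 = -11; p=11
v=6: even, count = (-11)*2+6 = -16; p=12
v=-2: even, count = (-16)*2+(-2) = -34; p=13
v=1: not even, count = (-34)-1 = -35; p=14
v=-2: even, count = (-35)*2+(-2) = -72; p=15
v=8: even, count = (-72)*2+8 = -136; p=16
v=10: even, count = (-136)*2+10 = -262; p=17
count+p = (-262)+17 = -245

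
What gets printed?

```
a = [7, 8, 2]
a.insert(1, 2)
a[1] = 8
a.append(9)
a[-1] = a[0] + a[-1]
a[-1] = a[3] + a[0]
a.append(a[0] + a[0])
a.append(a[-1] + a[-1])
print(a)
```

[7, 8, 8, 2, 9, 14, 28]

insert 2 at 1 → [7, 2, 8, 2]
a[1] = 8 → [7, 8, 8, 2]
append 9 → [7, 8, 8, 2, 9]
a[-1] = a[0]+a[-1] = 7+9 = 16 → [7, 8, 8, 2, 16]
a[-1] = a[3]+a[0] = 2+7 = 9 → [7, 8, 8, 2, 9]
append a[0]+a[0] = 7+7 = 14 → [7, 8, 8, 2, 9, 14]
append a[-1]+a[-1] = 14+14 = 28 → [7, 8, 8, 2, 9, 14, 28]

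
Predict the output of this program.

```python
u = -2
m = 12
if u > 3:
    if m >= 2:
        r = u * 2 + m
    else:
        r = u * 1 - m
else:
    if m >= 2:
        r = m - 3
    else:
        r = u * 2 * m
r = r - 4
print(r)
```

5

u=-2, m=12
u > 3 is False; m >= 2 is True
→ r = m - 3 = 9
r = 9-4 = 5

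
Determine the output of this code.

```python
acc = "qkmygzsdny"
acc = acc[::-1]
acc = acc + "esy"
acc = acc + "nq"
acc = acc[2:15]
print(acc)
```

reverse → 'yndszgymkq'
+ 'esy' → 'yndszgymkqesy'
+ 'nq' → 'yndszgymkqesynq'
slice [2:15] → 'dszgymkqesynq'

dszgymkqesynq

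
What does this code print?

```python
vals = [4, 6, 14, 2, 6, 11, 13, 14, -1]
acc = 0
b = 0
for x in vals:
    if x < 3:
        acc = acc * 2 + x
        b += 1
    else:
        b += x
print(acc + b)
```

73

x=4: not <3; b=4
x=6: not <3; b=10
x=14: not <3; b=24
x=2: <3, acc = 0*2+2 = 2; b=25
x=6: not <3; b=31
x=11: not <3; b=42
x=13: not <3; b=55
x=14: not <3; b=69
x=-1: <3, acc = 2*2+(-1) = 3; b=70
acc+b = 3+70 = 73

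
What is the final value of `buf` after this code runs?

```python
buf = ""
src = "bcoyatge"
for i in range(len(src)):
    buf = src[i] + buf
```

i=0: prepend 'b' → 'b'
i=1: prepend 'c' → 'cb'
i=2: prepend 'o' → 'ocb'
i=3: prepend 'y' → 'yocb'
i=4: prepend 'a' → 'ayocb'
i=5: prepend 't' → 'tayocb'
i=6: prepend 'g' → 'gtayocb'
i=7: prepend 'e' → 'egtayocb'

'egtayocb'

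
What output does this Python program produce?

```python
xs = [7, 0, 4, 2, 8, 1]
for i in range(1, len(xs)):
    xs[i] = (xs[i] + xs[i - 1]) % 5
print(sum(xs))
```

i=1: xs[1] = (0+7)%5 = 2 → [7, 2, 4, 2, 8, 1]
i=2: xs[2] = (4+2)%5 = 1 → [7, 2, 1, 2, 8, 1]
i=3: xs[3] = (2+1)%5 = 3 → [7, 2, 1, 3, 8, 1]
i=4: xs[4] = (8+3)%5 = 1 → [7, 2, 1, 3, 1, 1]
i=5: xs[5] = (1+1)%5 = 2 → [7, 2, 1, 3, 1, 2]
sum = 16

16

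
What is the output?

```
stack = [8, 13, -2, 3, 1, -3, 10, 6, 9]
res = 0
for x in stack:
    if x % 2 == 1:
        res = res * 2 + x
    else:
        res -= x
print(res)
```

x=8: not odd, res = 0-8 = -8
x=13: odd, res = (-8)*2+13 = -3
x=-2: not odd, res = (-3)-(-2) = -1
x=3: odd, res = (-1)*2+3 = 1
x=1: odd, res = 1*2+1 = 3
x=-3: odd, res = 3*2+(-3) = 3
x=10: not odd, res = 3-10 = -7
x=6: not odd, res = (-7)-6 = -13
x=9: odd, res = (-13)*2+9 = -17

-17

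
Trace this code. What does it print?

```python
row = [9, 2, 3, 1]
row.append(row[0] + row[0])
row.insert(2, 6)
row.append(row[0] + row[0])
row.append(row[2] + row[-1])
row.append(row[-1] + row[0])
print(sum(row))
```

append row[0]+row[0] = 9+9 = 18 → [9, 2, 3, 1, 18]
insert 6 at 2 → [9, 2, 6, 3, 1, 18]
append row[0]+row[0] = 9+9 = 18 → [9, 2, 6, 3, 1, 18, 18]
append row[2]+row[-1] = 6+18 = 24 → [9, 2, 6, 3, 1, 18, 18, 24]
append row[-1]+row[0] = 24+9 = 33 → [9, 2, 6, 3, 1, 18, 18, 24, 33]
sum = 114

114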